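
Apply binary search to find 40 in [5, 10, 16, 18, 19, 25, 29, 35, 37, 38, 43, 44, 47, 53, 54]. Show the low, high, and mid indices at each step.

Binary search for 40 in [5, 10, 16, 18, 19, 25, 29, 35, 37, 38, 43, 44, 47, 53, 54]:

lo=0, hi=14, mid=7, arr[mid]=35 -> 35 < 40, search right half
lo=8, hi=14, mid=11, arr[mid]=44 -> 44 > 40, search left half
lo=8, hi=10, mid=9, arr[mid]=38 -> 38 < 40, search right half
lo=10, hi=10, mid=10, arr[mid]=43 -> 43 > 40, search left half
lo=10 > hi=9, target 40 not found

Binary search determines that 40 is not in the array after 4 comparisons. The search space was exhausted without finding the target.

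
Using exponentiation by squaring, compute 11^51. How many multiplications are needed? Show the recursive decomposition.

Computing 11^51 by squaring (build up from 11^1; each line after the first costs one multiplication):

11^1 = 11
11^2 = (11^1)^2 = 11^2 = 121
11^3 = 11 * 11^2 = 11 * 121 = 1331
11^6 = (11^3)^2 = 1331^2 = 1771561
11^12 = (11^6)^2 = 1771561^2 = 3138428376721
11^24 = (11^12)^2 = 3138428376721^2 = 9849732675807611094711841
11^25 = 11 * 11^24 = 11 * 9849732675807611094711841 = 108347059433883722041830251
11^50 = (11^25)^2 = 108347059433883722041830251^2 = 11739085287969531650666649599035831993898213898723001
11^51 = 11 * 11^50 = 11 * 11739085287969531650666649599035831993898213898723001 = 129129938167664848157333145589394151932880352885953011

Result: 129129938167664848157333145589394151932880352885953011
Multiplications needed: 8 (8 lines after 11^1)

11^51 = 129129938167664848157333145589394151932880352885953011. Using exponentiation by squaring, this requires 8 multiplications. The key idea: if the exponent is even, square the half-power; if odd, multiply by the base once.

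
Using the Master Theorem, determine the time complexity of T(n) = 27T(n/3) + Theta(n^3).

Master Theorem for T(n) = 27T(n/3) + O(n^3):

a = 27, b = 3, c = 3
log_b(a) = log_3(27) = 3.0000

Case 2: c = 3 = log_3(27) = 3.0000
T(n) = O(n^3 log n) = O(n^3 log n)

For T(n) = 27T(n/3) + O(n^3): log_3(27) = 3.0000. This is Case 2 of the Master Theorem (c = log_b(a), equal work at all levels), giving O(n^3 log n).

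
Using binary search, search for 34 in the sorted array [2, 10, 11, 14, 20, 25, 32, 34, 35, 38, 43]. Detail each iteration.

Binary search for 34 in [2, 10, 11, 14, 20, 25, 32, 34, 35, 38, 43]:

lo=0, hi=10, mid=5, arr[mid]=25 -> 25 < 34, search right half
lo=6, hi=10, mid=8, arr[mid]=35 -> 35 > 34, search left half
lo=6, hi=7, mid=6, arr[mid]=32 -> 32 < 34, search right half
lo=7, hi=7, mid=7, arr[mid]=34 -> Found target at index 7!

Binary search finds 34 at index 7 after 4 comparisons. The search repeatedly halves the search space by comparing with the middle element.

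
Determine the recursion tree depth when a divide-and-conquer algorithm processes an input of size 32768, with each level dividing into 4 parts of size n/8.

For divide and conquer with division factor 8:

Problem sizes at each level:
Level 0: 32768
Level 1: 4096
Level 2: 512
Level 3: 64
Level 4: 8
Level 5: 1

The root is level 0 and the size-1 base case is level 5 (the tree spans levels 0 through 5, i.e. 6 levels counting the root), so the depth is the number of divisions: log_8(32768) = 5

The recursion tree depth is log_8(32768) = 5. At each level, the problem size is divided by 8, so it takes 5 divisions to reduce to a base case of size 1. The algorithm makes 4 recursive calls at each level.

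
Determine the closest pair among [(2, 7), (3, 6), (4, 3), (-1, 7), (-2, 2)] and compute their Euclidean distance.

Computing all pairwise distances among 5 points:

d((2, 7), (3, 6)) = 1.4142 <-- minimum
d((2, 7), (4, 3)) = 4.4721
d((2, 7), (-1, 7)) = 3.0
d((2, 7), (-2, 2)) = 6.4031
d((3, 6), (4, 3)) = 3.1623
d((3, 6), (-1, 7)) = 4.1231
d((3, 6), (-2, 2)) = 6.4031
d((4, 3), (-1, 7)) = 6.4031
d((4, 3), (-2, 2)) = 6.0828
d((-1, 7), (-2, 2)) = 5.099

Closest pair: (2, 7) and (3, 6) with distance 1.4142

The closest pair is (2, 7) and (3, 6) with Euclidean distance 1.4142. For 5 points, brute-force pairwise comparison is shown above. For large n, the divide-and-conquer algorithm (sort by x, recurse on halves, check the dividing strip) achieves O(n log n).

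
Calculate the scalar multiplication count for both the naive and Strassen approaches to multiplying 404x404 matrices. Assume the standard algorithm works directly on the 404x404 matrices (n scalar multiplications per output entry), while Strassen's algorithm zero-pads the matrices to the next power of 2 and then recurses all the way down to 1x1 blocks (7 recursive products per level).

Matrix multiplication for 404x404 matrices:

Strassen's algorithm requires power-of-2 dimensions. Pad 404x404 to 512x512 (next power of 2).

Standard algorithm: 404^3 = 65939264 multiplications
Strassen's algorithm: 7^(log2(512)) = 7^9 = 40353607 multiplications
Savings: 65939264 - 40353607 = 25585657 multiplications

Standard: 65939264 multiplications (404^3). Strassen: 40353607 multiplications (7^9, after padding to 512x512). Strassen reduces 8 recursive multiplications to 7 at each level.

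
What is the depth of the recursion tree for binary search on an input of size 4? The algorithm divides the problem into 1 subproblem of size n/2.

For divide and conquer with division factor 2:

Problem sizes at each level:
Level 0: 4
Level 1: 2
Level 2: 1

The root is level 0 and the size-1 base case is level 2 (the tree spans levels 0 through 2, i.e. 3 levels counting the root), so the depth is the number of divisions: log_2(4) = 2

The recursion tree depth is log_2(4) = 2. At each level, the problem size is divided by 2, so it takes 2 divisions to reduce to a base case of size 1. The algorithm makes 1 recursive call at each level.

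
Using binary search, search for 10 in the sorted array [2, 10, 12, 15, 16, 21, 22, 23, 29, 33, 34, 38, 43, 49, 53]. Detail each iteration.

Binary search for 10 in [2, 10, 12, 15, 16, 21, 22, 23, 29, 33, 34, 38, 43, 49, 53]:

lo=0, hi=14, mid=7, arr[mid]=23 -> 23 > 10, search left half
lo=0, hi=6, mid=3, arr[mid]=15 -> 15 > 10, search left half
lo=0, hi=2, mid=1, arr[mid]=10 -> Found target at index 1!

Binary search finds 10 at index 1 after 3 comparisons. The search repeatedly halves the search space by comparing with the middle element.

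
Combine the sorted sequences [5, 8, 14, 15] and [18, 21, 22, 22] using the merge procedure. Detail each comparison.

Merging process:

Compare 5 vs 18: take 5 from left. Merged: [5]
Compare 8 vs 18: take 8 from left. Merged: [5, 8]
Compare 14 vs 18: take 14 from left. Merged: [5, 8, 14]
Compare 15 vs 18: take 15 from left. Merged: [5, 8, 14, 15]
Append remaining from right: [18, 21, 22, 22]. Merged: [5, 8, 14, 15, 18, 21, 22, 22]

Final merged array: [5, 8, 14, 15, 18, 21, 22, 22]
Total comparisons: 4

The merged array is [5, 8, 14, 15, 18, 21, 22, 22], requiring 4 comparisons. The merge step runs in O(n) time where n is the total number of elements.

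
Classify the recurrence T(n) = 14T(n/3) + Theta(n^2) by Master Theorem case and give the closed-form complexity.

Master Theorem for T(n) = 14T(n/3) + O(n^2):

a = 14, b = 3, c = 2
log_b(a) = log_3(14) = 2.4022

Case 1: c = 2 < log_3(14) = 2.4022
T(n) = O(n^(log_3 14))

For T(n) = 14T(n/3) + O(n^2): log_3(14) = 2.4022. This is Case 1 of the Master Theorem (c < log_b(a), work dominated by leaves), giving O(n^(log_3 14)).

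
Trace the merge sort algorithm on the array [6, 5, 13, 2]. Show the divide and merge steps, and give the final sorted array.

Merge sort trace:

Split: [6, 5, 13, 2] -> [6, 5] and [13, 2]
  Split: [6, 5] -> [6] and [5]
  Merge: [6] + [5] -> [5, 6]
  Split: [13, 2] -> [13] and [2]
  Merge: [13] + [2] -> [2, 13]
Merge: [5, 6] + [2, 13] -> [2, 5, 6, 13]

Final sorted array: [2, 5, 6, 13]

The merge sort proceeds by recursively splitting the array and merging sorted halves.
After all merges, the sorted array is [2, 5, 6, 13].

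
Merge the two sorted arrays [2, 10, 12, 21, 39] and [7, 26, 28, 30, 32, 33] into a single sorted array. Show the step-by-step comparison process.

Merging process:

Compare 2 vs 7: take 2 from left. Merged: [2]
Compare 10 vs 7: take 7 from right. Merged: [2, 7]
Compare 10 vs 26: take 10 from left. Merged: [2, 7, 10]
Compare 12 vs 26: take 12 from left. Merged: [2, 7, 10, 12]
Compare 21 vs 26: take 21 from left. Merged: [2, 7, 10, 12, 21]
Compare 39 vs 26: take 26 from right. Merged: [2, 7, 10, 12, 21, 26]
Compare 39 vs 28: take 28 from right. Merged: [2, 7, 10, 12, 21, 26, 28]
Compare 39 vs 30: take 30 from right. Merged: [2, 7, 10, 12, 21, 26, 28, 30]
Compare 39 vs 32: take 32 from right. Merged: [2, 7, 10, 12, 21, 26, 28, 30, 32]
Compare 39 vs 33: take 33 from right. Merged: [2, 7, 10, 12, 21, 26, 28, 30, 32, 33]
Append remaining from left: [39]. Merged: [2, 7, 10, 12, 21, 26, 28, 30, 32, 33, 39]

Final merged array: [2, 7, 10, 12, 21, 26, 28, 30, 32, 33, 39]
Total comparisons: 10

The merged array is [2, 7, 10, 12, 21, 26, 28, 30, 32, 33, 39], requiring 10 comparisons. The merge step runs in O(n) time where n is the total number of elements.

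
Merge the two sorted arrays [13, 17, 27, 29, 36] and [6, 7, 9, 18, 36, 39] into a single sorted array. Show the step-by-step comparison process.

Merging process:

Compare 13 vs 6: take 6 from right. Merged: [6]
Compare 13 vs 7: take 7 from right. Merged: [6, 7]
Compare 13 vs 9: take 9 from right. Merged: [6, 7, 9]
Compare 13 vs 18: take 13 from left. Merged: [6, 7, 9, 13]
Compare 17 vs 18: take 17 from left. Merged: [6, 7, 9, 13, 17]
Compare 27 vs 18: take 18 from right. Merged: [6, 7, 9, 13, 17, 18]
Compare 27 vs 36: take 27 from left. Merged: [6, 7, 9, 13, 17, 18, 27]
Compare 29 vs 36: take 29 from left. Merged: [6, 7, 9, 13, 17, 18, 27, 29]
Compare 36 vs 36: take 36 from left. Merged: [6, 7, 9, 13, 17, 18, 27, 29, 36]
Append remaining from right: [36, 39]. Merged: [6, 7, 9, 13, 17, 18, 27, 29, 36, 36, 39]

Final merged array: [6, 7, 9, 13, 17, 18, 27, 29, 36, 36, 39]
Total comparisons: 9

The merged array is [6, 7, 9, 13, 17, 18, 27, 29, 36, 36, 39], requiring 9 comparisons. The merge step runs in O(n) time where n is the total number of elements.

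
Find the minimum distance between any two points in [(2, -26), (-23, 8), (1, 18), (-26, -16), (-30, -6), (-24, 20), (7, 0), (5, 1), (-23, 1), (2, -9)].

Computing all pairwise distances among 10 points:

d((2, -26), (-23, 8)) = 42.2019
d((2, -26), (1, 18)) = 44.0114
d((2, -26), (-26, -16)) = 29.7321
d((2, -26), (-30, -6)) = 37.7359
d((2, -26), (-24, 20)) = 52.8394
d((2, -26), (7, 0)) = 26.4764
d((2, -26), (5, 1)) = 27.1662
d((2, -26), (-23, 1)) = 36.7967
d((2, -26), (2, -9)) = 17.0
d((-23, 8), (1, 18)) = 26.0
d((-23, 8), (-26, -16)) = 24.1868
d((-23, 8), (-30, -6)) = 15.6525
d((-23, 8), (-24, 20)) = 12.0416
d((-23, 8), (7, 0)) = 31.0483
d((-23, 8), (5, 1)) = 28.8617
d((-23, 8), (-23, 1)) = 7.0
d((-23, 8), (2, -9)) = 30.2324
d((1, 18), (-26, -16)) = 43.4166
d((1, 18), (-30, -6)) = 39.2046
d((1, 18), (-24, 20)) = 25.0799
d((1, 18), (7, 0)) = 18.9737
d((1, 18), (5, 1)) = 17.4642
d((1, 18), (-23, 1)) = 29.4109
d((1, 18), (2, -9)) = 27.0185
d((-26, -16), (-30, -6)) = 10.7703
d((-26, -16), (-24, 20)) = 36.0555
d((-26, -16), (7, 0)) = 36.6742
d((-26, -16), (5, 1)) = 35.3553
d((-26, -16), (-23, 1)) = 17.2627
d((-26, -16), (2, -9)) = 28.8617
d((-30, -6), (-24, 20)) = 26.6833
d((-30, -6), (7, 0)) = 37.4833
d((-30, -6), (5, 1)) = 35.6931
d((-30, -6), (-23, 1)) = 9.8995
d((-30, -6), (2, -9)) = 32.1403
d((-24, 20), (7, 0)) = 36.8917
d((-24, 20), (5, 1)) = 34.6699
d((-24, 20), (-23, 1)) = 19.0263
d((-24, 20), (2, -9)) = 38.9487
d((7, 0), (5, 1)) = 2.2361 <-- minimum
d((7, 0), (-23, 1)) = 30.0167
d((7, 0), (2, -9)) = 10.2956
d((5, 1), (-23, 1)) = 28.0
d((5, 1), (2, -9)) = 10.4403
d((-23, 1), (2, -9)) = 26.9258

Closest pair: (7, 0) and (5, 1) with distance 2.2361

The closest pair is (7, 0) and (5, 1) with Euclidean distance 2.2361. For 10 points, brute-force pairwise comparison is shown above. For large n, the divide-and-conquer algorithm (sort by x, recurse on halves, check the dividing strip) achieves O(n log n).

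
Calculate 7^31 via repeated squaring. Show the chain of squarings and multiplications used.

Computing 7^31 by squaring (build up from 7^1; each line after the first costs one multiplication):

7^1 = 7
7^2 = (7^1)^2 = 7^2 = 49
7^3 = 7 * 7^2 = 7 * 49 = 343
7^6 = (7^3)^2 = 343^2 = 117649
7^7 = 7 * 7^6 = 7 * 117649 = 823543
7^14 = (7^7)^2 = 823543^2 = 678223072849
7^15 = 7 * 7^14 = 7 * 678223072849 = 4747561509943
7^30 = (7^15)^2 = 4747561509943^2 = 22539340290692258087863249
7^31 = 7 * 7^30 = 7 * 22539340290692258087863249 = 157775382034845806615042743

Result: 157775382034845806615042743
Multiplications needed: 8 (8 lines after 7^1)

7^31 = 157775382034845806615042743. Using exponentiation by squaring, this requires 8 multiplications. The key idea: if the exponent is even, square the half-power; if odd, multiply by the base once.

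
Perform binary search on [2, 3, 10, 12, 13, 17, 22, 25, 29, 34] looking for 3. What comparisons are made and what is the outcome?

Binary search for 3 in [2, 3, 10, 12, 13, 17, 22, 25, 29, 34]:

lo=0, hi=9, mid=4, arr[mid]=13 -> 13 > 3, search left half
lo=0, hi=3, mid=1, arr[mid]=3 -> Found target at index 1!

Binary search finds 3 at index 1 after 2 comparisons. The search repeatedly halves the search space by comparing with the middle element.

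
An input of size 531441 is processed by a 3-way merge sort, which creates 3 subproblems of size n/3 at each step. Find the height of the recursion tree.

For divide and conquer with division factor 3:

Problem sizes at each level:
Level 0: 531441
Level 1: 177147
Level 2: 59049
Level 3: 19683
Level 4: 6561
Level 5: 2187
Level 6: 729
Level 7: 243
Level 8: 81
Level 9: 27
Level 10: 9
Level 11: 3
Level 12: 1

The root is level 0 and the size-1 base case is level 12 (the tree spans levels 0 through 12, i.e. 13 levels counting the root), so the depth is the number of divisions: log_3(531441) = 12

The recursion tree depth is log_3(531441) = 12. At each level, the problem size is divided by 3, so it takes 12 divisions to reduce to a base case of size 1. The algorithm makes 3 recursive calls at each level.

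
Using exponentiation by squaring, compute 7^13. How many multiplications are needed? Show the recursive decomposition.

Computing 7^13 by squaring (build up from 7^1; each line after the first costs one multiplication):

7^1 = 7
7^2 = (7^1)^2 = 7^2 = 49
7^3 = 7 * 7^2 = 7 * 49 = 343
7^6 = (7^3)^2 = 343^2 = 117649
7^12 = (7^6)^2 = 117649^2 = 13841287201
7^13 = 7 * 7^12 = 7 * 13841287201 = 96889010407

Result: 96889010407
Multiplications needed: 5 (5 lines after 7^1)

7^13 = 96889010407. Using exponentiation by squaring, this requires 5 multiplications. The key idea: if the exponent is even, square the half-power; if odd, multiply by the base once.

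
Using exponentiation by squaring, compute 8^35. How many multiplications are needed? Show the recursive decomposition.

Computing 8^35 by squaring (build up from 8^1; each line after the first costs one multiplication):

8^1 = 8
8^2 = (8^1)^2 = 8^2 = 64
8^4 = (8^2)^2 = 64^2 = 4096
8^8 = (8^4)^2 = 4096^2 = 16777216
8^16 = (8^8)^2 = 16777216^2 = 281474976710656
8^17 = 8 * 8^16 = 8 * 281474976710656 = 2251799813685248
8^34 = (8^17)^2 = 2251799813685248^2 = 5070602400912917605986812821504
8^35 = 8 * 8^34 = 8 * 5070602400912917605986812821504 = 40564819207303340847894502572032

Result: 40564819207303340847894502572032
Multiplications needed: 7 (7 lines after 8^1)

8^35 = 40564819207303340847894502572032. Using exponentiation by squaring, this requires 7 multiplications. The key idea: if the exponent is even, square the half-power; if odd, multiply by the base once.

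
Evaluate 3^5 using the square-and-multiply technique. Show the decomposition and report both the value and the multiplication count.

Computing 3^5 by squaring (build up from 3^1; each line after the first costs one multiplication):

3^1 = 3
3^2 = (3^1)^2 = 3^2 = 9
3^4 = (3^2)^2 = 9^2 = 81
3^5 = 3 * 3^4 = 3 * 81 = 243

Result: 243
Multiplications needed: 3 (3 lines after 3^1)

3^5 = 243. Using exponentiation by squaring, this requires 3 multiplications. The key idea: if the exponent is even, square the half-power; if odd, multiply by the base once.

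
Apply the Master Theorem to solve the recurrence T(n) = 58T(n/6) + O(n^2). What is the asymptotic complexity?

Master Theorem for T(n) = 58T(n/6) + O(n^2):

a = 58, b = 6, c = 2
log_b(a) = log_6(58) = 2.2662

Case 1: c = 2 < log_6(58) = 2.2662
T(n) = O(n^(log_6 58))

For T(n) = 58T(n/6) + O(n^2): log_6(58) = 2.2662. This is Case 1 of the Master Theorem (c < log_b(a), work dominated by leaves), giving O(n^(log_6 58)).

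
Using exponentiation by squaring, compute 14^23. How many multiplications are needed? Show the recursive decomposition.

Computing 14^23 by squaring (build up from 14^1; each line after the first costs one multiplication):

14^1 = 14
14^2 = (14^1)^2 = 14^2 = 196
14^4 = (14^2)^2 = 196^2 = 38416
14^5 = 14 * 14^4 = 14 * 38416 = 537824
14^10 = (14^5)^2 = 537824^2 = 289254654976
14^11 = 14 * 14^10 = 14 * 289254654976 = 4049565169664
14^22 = (14^11)^2 = 4049565169664^2 = 16398978063355821105872896
14^23 = 14 * 14^22 = 14 * 16398978063355821105872896 = 229585692886981495482220544

Result: 229585692886981495482220544
Multiplications needed: 7 (7 lines after 14^1)

14^23 = 229585692886981495482220544. Using exponentiation by squaring, this requires 7 multiplications. The key idea: if the exponent is even, square the half-power; if odd, multiply by the base once.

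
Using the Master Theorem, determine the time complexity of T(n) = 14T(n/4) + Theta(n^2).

Master Theorem for T(n) = 14T(n/4) + O(n^2):

a = 14, b = 4, c = 2
log_b(a) = log_4(14) = 1.9037

Case 3: c = 2 > log_4(14) = 1.9037
T(n) = O(n^2) = O(n^2)

For T(n) = 14T(n/4) + O(n^2): log_4(14) = 1.9037. This is Case 3 of the Master Theorem (c > log_b(a), work dominated by root), giving O(n^2).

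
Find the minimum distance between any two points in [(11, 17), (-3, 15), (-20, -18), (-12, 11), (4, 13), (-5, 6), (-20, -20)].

Computing all pairwise distances among 7 points:

d((11, 17), (-3, 15)) = 14.1421
d((11, 17), (-20, -18)) = 46.7547
d((11, 17), (-12, 11)) = 23.7697
d((11, 17), (4, 13)) = 8.0623
d((11, 17), (-5, 6)) = 19.4165
d((11, 17), (-20, -20)) = 48.2701
d((-3, 15), (-20, -18)) = 37.1214
d((-3, 15), (-12, 11)) = 9.8489
d((-3, 15), (4, 13)) = 7.2801
d((-3, 15), (-5, 6)) = 9.2195
d((-3, 15), (-20, -20)) = 38.9102
d((-20, -18), (-12, 11)) = 30.0832
d((-20, -18), (4, 13)) = 39.2046
d((-20, -18), (-5, 6)) = 28.3019
d((-20, -18), (-20, -20)) = 2.0 <-- minimum
d((-12, 11), (4, 13)) = 16.1245
d((-12, 11), (-5, 6)) = 8.6023
d((-12, 11), (-20, -20)) = 32.0156
d((4, 13), (-5, 6)) = 11.4018
d((4, 13), (-20, -20)) = 40.8044
d((-5, 6), (-20, -20)) = 30.0167

Closest pair: (-20, -18) and (-20, -20) with distance 2.0

The closest pair is (-20, -18) and (-20, -20) with Euclidean distance 2.0. For 7 points, brute-force pairwise comparison is shown above. For large n, the divide-and-conquer algorithm (sort by x, recurse on halves, check the dividing strip) achieves O(n log n).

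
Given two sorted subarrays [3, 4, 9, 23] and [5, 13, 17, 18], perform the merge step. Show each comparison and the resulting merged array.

Merging process:

Compare 3 vs 5: take 3 from left. Merged: [3]
Compare 4 vs 5: take 4 from left. Merged: [3, 4]
Compare 9 vs 5: take 5 from right. Merged: [3, 4, 5]
Compare 9 vs 13: take 9 from left. Merged: [3, 4, 5, 9]
Compare 23 vs 13: take 13 from right. Merged: [3, 4, 5, 9, 13]
Compare 23 vs 17: take 17 from right. Merged: [3, 4, 5, 9, 13, 17]
Compare 23 vs 18: take 18 from right. Merged: [3, 4, 5, 9, 13, 17, 18]
Append remaining from left: [23]. Merged: [3, 4, 5, 9, 13, 17, 18, 23]

Final merged array: [3, 4, 5, 9, 13, 17, 18, 23]
Total comparisons: 7

The merged array is [3, 4, 5, 9, 13, 17, 18, 23], requiring 7 comparisons. The merge step runs in O(n) time where n is the total number of elements.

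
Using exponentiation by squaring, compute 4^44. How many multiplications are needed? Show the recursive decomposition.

Computing 4^44 by squaring (build up from 4^1; each line after the first costs one multiplication):

4^1 = 4
4^2 = (4^1)^2 = 4^2 = 16
4^4 = (4^2)^2 = 16^2 = 256
4^5 = 4 * 4^4 = 4 * 256 = 1024
4^10 = (4^5)^2 = 1024^2 = 1048576
4^11 = 4 * 4^10 = 4 * 1048576 = 4194304
4^22 = (4^11)^2 = 4194304^2 = 17592186044416
4^44 = (4^22)^2 = 17592186044416^2 = 309485009821345068724781056

Result: 309485009821345068724781056
Multiplications needed: 7 (7 lines after 4^1)

4^44 = 309485009821345068724781056. Using exponentiation by squaring, this requires 7 multiplications. The key idea: if the exponent is even, square the half-power; if odd, multiply by the base once.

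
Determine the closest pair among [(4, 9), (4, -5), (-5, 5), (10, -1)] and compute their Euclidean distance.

Computing all pairwise distances among 4 points:

d((4, 9), (4, -5)) = 14.0
d((4, 9), (-5, 5)) = 9.8489
d((4, 9), (10, -1)) = 11.6619
d((4, -5), (-5, 5)) = 13.4536
d((4, -5), (10, -1)) = 7.2111 <-- minimum
d((-5, 5), (10, -1)) = 16.1555

Closest pair: (4, -5) and (10, -1) with distance 7.2111

The closest pair is (4, -5) and (10, -1) with Euclidean distance 7.2111. For 4 points, brute-force pairwise comparison is shown above. For large n, the divide-and-conquer algorithm (sort by x, recurse on halves, check the dividing strip) achieves O(n log n).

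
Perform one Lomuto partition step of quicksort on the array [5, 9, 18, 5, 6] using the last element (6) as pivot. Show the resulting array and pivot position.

Lomuto partition with pivot = 6:

Initial array: [5, 9, 18, 5, 6]

arr[0]=5 <= 6: swap with position 0, array becomes [5, 9, 18, 5, 6]
arr[1]=9 > 6: no swap
arr[2]=18 > 6: no swap
arr[3]=5 <= 6: swap with position 1, array becomes [5, 5, 18, 9, 6]

Place pivot at position 2: [5, 5, 6, 9, 18]
Pivot position: 2

After partitioning with pivot 6, the array becomes [5, 5, 6, 9, 18]. The pivot is placed at index 2. All elements to the left of the pivot are <= 6, and all elements to the right are > 6.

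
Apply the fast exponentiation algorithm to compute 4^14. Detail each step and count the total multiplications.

Computing 4^14 by squaring (build up from 4^1; each line after the first costs one multiplication):

4^1 = 4
4^2 = (4^1)^2 = 4^2 = 16
4^3 = 4 * 4^2 = 4 * 16 = 64
4^6 = (4^3)^2 = 64^2 = 4096
4^7 = 4 * 4^6 = 4 * 4096 = 16384
4^14 = (4^7)^2 = 16384^2 = 268435456

Result: 268435456
Multiplications needed: 5 (5 lines after 4^1)

4^14 = 268435456. Using exponentiation by squaring, this requires 5 multiplications. The key idea: if the exponent is even, square the half-power; if odd, multiply by the base once.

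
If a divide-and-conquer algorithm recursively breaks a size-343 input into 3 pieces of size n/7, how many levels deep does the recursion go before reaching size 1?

For divide and conquer with division factor 7:

Problem sizes at each level:
Level 0: 343
Level 1: 49
Level 2: 7
Level 3: 1

The root is level 0 and the size-1 base case is level 3 (the tree spans levels 0 through 3, i.e. 4 levels counting the root), so the depth is the number of divisions: log_7(343) = 3

The recursion tree depth is log_7(343) = 3. At each level, the problem size is divided by 7, so it takes 3 divisions to reduce to a base case of size 1. The algorithm makes 3 recursive calls at each level.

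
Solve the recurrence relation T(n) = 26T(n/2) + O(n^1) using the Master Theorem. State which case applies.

Master Theorem for T(n) = 26T(n/2) + O(n^1):

a = 26, b = 2, c = 1
log_b(a) = log_2(26) = 4.7004

Case 1: c = 1 < log_2(26) = 4.7004
T(n) = O(n^(log_2 26))

For T(n) = 26T(n/2) + O(n^1): log_2(26) = 4.7004. This is Case 1 of the Master Theorem (c < log_b(a), work dominated by leaves), giving O(n^(log_2 26)).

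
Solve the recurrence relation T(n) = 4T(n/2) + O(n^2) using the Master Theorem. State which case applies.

Master Theorem for T(n) = 4T(n/2) + O(n^2):

a = 4, b = 2, c = 2
log_b(a) = log_2(4) = 2.0000

Case 2: c = 2 = log_2(4) = 2.0000
T(n) = O(n^2 log n) = O(n^2 log n)

For T(n) = 4T(n/2) + O(n^2): log_2(4) = 2.0000. This is Case 2 of the Master Theorem (c = log_b(a), equal work at all levels), giving O(n^2 log n).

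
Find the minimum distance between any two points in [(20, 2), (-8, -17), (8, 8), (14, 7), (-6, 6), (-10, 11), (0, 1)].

Computing all pairwise distances among 7 points:

d((20, 2), (-8, -17)) = 33.8378
d((20, 2), (8, 8)) = 13.4164
d((20, 2), (14, 7)) = 7.8102
d((20, 2), (-6, 6)) = 26.3059
d((20, 2), (-10, 11)) = 31.3209
d((20, 2), (0, 1)) = 20.025
d((-8, -17), (8, 8)) = 29.6816
d((-8, -17), (14, 7)) = 32.5576
d((-8, -17), (-6, 6)) = 23.0868
d((-8, -17), (-10, 11)) = 28.0713
d((-8, -17), (0, 1)) = 19.6977
d((8, 8), (14, 7)) = 6.0828 <-- minimum
d((8, 8), (-6, 6)) = 14.1421
d((8, 8), (-10, 11)) = 18.2483
d((8, 8), (0, 1)) = 10.6301
d((14, 7), (-6, 6)) = 20.025
d((14, 7), (-10, 11)) = 24.3311
d((14, 7), (0, 1)) = 15.2315
d((-6, 6), (-10, 11)) = 6.4031
d((-6, 6), (0, 1)) = 7.8102
d((-10, 11), (0, 1)) = 14.1421

Closest pair: (8, 8) and (14, 7) with distance 6.0828

The closest pair is (8, 8) and (14, 7) with Euclidean distance 6.0828. For 7 points, brute-force pairwise comparison is shown above. For large n, the divide-and-conquer algorithm (sort by x, recurse on halves, check the dividing strip) achieves O(n log n).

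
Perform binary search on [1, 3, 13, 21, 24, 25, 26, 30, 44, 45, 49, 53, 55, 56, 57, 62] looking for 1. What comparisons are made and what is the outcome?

Binary search for 1 in [1, 3, 13, 21, 24, 25, 26, 30, 44, 45, 49, 53, 55, 56, 57, 62]:

lo=0, hi=15, mid=7, arr[mid]=30 -> 30 > 1, search left half
lo=0, hi=6, mid=3, arr[mid]=21 -> 21 > 1, search left half
lo=0, hi=2, mid=1, arr[mid]=3 -> 3 > 1, search left half
lo=0, hi=0, mid=0, arr[mid]=1 -> Found target at index 0!

Binary search finds 1 at index 0 after 4 comparisons. The search repeatedly halves the search space by comparing with the middle element.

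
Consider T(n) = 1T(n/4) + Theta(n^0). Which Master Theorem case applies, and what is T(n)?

Master Theorem for T(n) = 1T(n/4) + O(n^0):

a = 1, b = 4, c = 0
log_b(a) = log_4(1) = 0.0000

Case 2: c = 0 = log_4(1) = 0.0000
T(n) = O(n^0 log n) = O(log n)

For T(n) = 1T(n/4) + O(n^0): log_4(1) = 0.0000. This is Case 2 of the Master Theorem (c = log_b(a), equal work at all levels), giving O(log n).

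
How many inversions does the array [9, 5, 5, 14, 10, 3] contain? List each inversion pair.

Finding inversions in [9, 5, 5, 14, 10, 3]:

(0, 1): arr[0]=9 > arr[1]=5
(0, 2): arr[0]=9 > arr[2]=5
(0, 5): arr[0]=9 > arr[5]=3
(1, 5): arr[1]=5 > arr[5]=3
(2, 5): arr[2]=5 > arr[5]=3
(3, 4): arr[3]=14 > arr[4]=10
(3, 5): arr[3]=14 > arr[5]=3
(4, 5): arr[4]=10 > arr[5]=3

Total inversions: 8

The array has 8 inversion(s): (0,1), (0,2), (0,5), (1,5), (2,5), (3,4), (3,5), (4,5). Each pair (i,j) satisfies i < j and arr[i] > arr[j].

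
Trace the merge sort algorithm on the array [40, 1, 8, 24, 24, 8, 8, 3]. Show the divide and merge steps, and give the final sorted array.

Merge sort trace:

Split: [40, 1, 8, 24, 24, 8, 8, 3] -> [40, 1, 8, 24] and [24, 8, 8, 3]
  Split: [40, 1, 8, 24] -> [40, 1] and [8, 24]
    Split: [40, 1] -> [40] and [1]
    Merge: [40] + [1] -> [1, 40]
    Split: [8, 24] -> [8] and [24]
    Merge: [8] + [24] -> [8, 24]
  Merge: [1, 40] + [8, 24] -> [1, 8, 24, 40]
  Split: [24, 8, 8, 3] -> [24, 8] and [8, 3]
    Split: [24, 8] -> [24] and [8]
    Merge: [24] + [8] -> [8, 24]
    Split: [8, 3] -> [8] and [3]
    Merge: [8] + [3] -> [3, 8]
  Merge: [8, 24] + [3, 8] -> [3, 8, 8, 24]
Merge: [1, 8, 24, 40] + [3, 8, 8, 24] -> [1, 3, 8, 8, 8, 24, 24, 40]

Final sorted array: [1, 3, 8, 8, 8, 24, 24, 40]

The merge sort proceeds by recursively splitting the array and merging sorted halves.
After all merges, the sorted array is [1, 3, 8, 8, 8, 24, 24, 40].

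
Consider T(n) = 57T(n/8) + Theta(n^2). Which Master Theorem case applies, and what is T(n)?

Master Theorem for T(n) = 57T(n/8) + O(n^2):

a = 57, b = 8, c = 2
log_b(a) = log_8(57) = 1.9443

Case 3: c = 2 > log_8(57) = 1.9443
T(n) = O(n^2) = O(n^2)

For T(n) = 57T(n/8) + O(n^2): log_8(57) = 1.9443. This is Case 3 of the Master Theorem (c > log_b(a), work dominated by root), giving O(n^2).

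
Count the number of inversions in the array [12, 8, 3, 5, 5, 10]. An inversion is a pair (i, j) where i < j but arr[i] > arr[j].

Finding inversions in [12, 8, 3, 5, 5, 10]:

(0, 1): arr[0]=12 > arr[1]=8
(0, 2): arr[0]=12 > arr[2]=3
(0, 3): arr[0]=12 > arr[3]=5
(0, 4): arr[0]=12 > arr[4]=5
(0, 5): arr[0]=12 > arr[5]=10
(1, 2): arr[1]=8 > arr[2]=3
(1, 3): arr[1]=8 > arr[3]=5
(1, 4): arr[1]=8 > arr[4]=5

Total inversions: 8

The array has 8 inversion(s): (0,1), (0,2), (0,3), (0,4), (0,5), (1,2), (1,3), (1,4). Each pair (i,j) satisfies i < j and arr[i] > arr[j].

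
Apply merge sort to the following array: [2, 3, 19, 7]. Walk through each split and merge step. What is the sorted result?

Merge sort trace:

Split: [2, 3, 19, 7] -> [2, 3] and [19, 7]
  Split: [2, 3] -> [2] and [3]
  Merge: [2] + [3] -> [2, 3]
  Split: [19, 7] -> [19] and [7]
  Merge: [19] + [7] -> [7, 19]
Merge: [2, 3] + [7, 19] -> [2, 3, 7, 19]

Final sorted array: [2, 3, 7, 19]

The merge sort proceeds by recursively splitting the array and merging sorted halves.
After all merges, the sorted array is [2, 3, 7, 19].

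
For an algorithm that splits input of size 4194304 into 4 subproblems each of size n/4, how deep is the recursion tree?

For divide and conquer with division factor 4:

Problem sizes at each level:
Level 0: 4194304
Level 1: 1048576
Level 2: 262144
Level 3: 65536
Level 4: 16384
Level 5: 4096
Level 6: 1024
Level 7: 256
Level 8: 64
Level 9: 16
Level 10: 4
Level 11: 1

The root is level 0 and the size-1 base case is level 11 (the tree spans levels 0 through 11, i.e. 12 levels counting the root), so the depth is the number of divisions: log_4(4194304) = 11

The recursion tree depth is log_4(4194304) = 11. At each level, the problem size is divided by 4, so it takes 11 divisions to reduce to a base case of size 1. The algorithm makes 4 recursive calls at each level.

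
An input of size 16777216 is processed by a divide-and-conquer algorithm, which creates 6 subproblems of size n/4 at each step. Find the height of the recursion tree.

For divide and conquer with division factor 4:

Problem sizes at each level:
Level 0: 16777216
Level 1: 4194304
Level 2: 1048576
Level 3: 262144
Level 4: 65536
Level 5: 16384
Level 6: 4096
Level 7: 1024
Level 8: 256
Level 9: 64
Level 10: 16
Level 11: 4
Level 12: 1

The root is level 0 and the size-1 base case is level 12 (the tree spans levels 0 through 12, i.e. 13 levels counting the root), so the depth is the number of divisions: log_4(16777216) = 12

The recursion tree depth is log_4(16777216) = 12. At each level, the problem size is divided by 4, so it takes 12 divisions to reduce to a base case of size 1. The algorithm makes 6 recursive calls at each level.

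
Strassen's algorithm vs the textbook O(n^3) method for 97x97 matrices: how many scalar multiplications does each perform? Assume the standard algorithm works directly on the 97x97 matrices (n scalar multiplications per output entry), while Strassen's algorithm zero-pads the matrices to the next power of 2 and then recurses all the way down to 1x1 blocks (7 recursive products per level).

Matrix multiplication for 97x97 matrices:

Strassen's algorithm requires power-of-2 dimensions. Pad 97x97 to 128x128 (next power of 2).

Standard algorithm: 97^3 = 912673 multiplications
Strassen's algorithm: 7^(log2(128)) = 7^7 = 823543 multiplications
Savings: 912673 - 823543 = 89130 multiplications

Standard: 912673 multiplications (97^3). Strassen: 823543 multiplications (7^7, after padding to 128x128). Strassen reduces 8 recursive multiplications to 7 at each level.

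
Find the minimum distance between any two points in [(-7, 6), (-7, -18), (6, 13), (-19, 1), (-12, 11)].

Computing all pairwise distances among 5 points:

d((-7, 6), (-7, -18)) = 24.0
d((-7, 6), (6, 13)) = 14.7648
d((-7, 6), (-19, 1)) = 13.0
d((-7, 6), (-12, 11)) = 7.0711 <-- minimum
d((-7, -18), (6, 13)) = 33.6155
d((-7, -18), (-19, 1)) = 22.4722
d((-7, -18), (-12, 11)) = 29.4279
d((6, 13), (-19, 1)) = 27.7308
d((6, 13), (-12, 11)) = 18.1108
d((-19, 1), (-12, 11)) = 12.2066

Closest pair: (-7, 6) and (-12, 11) with distance 7.0711

The closest pair is (-7, 6) and (-12, 11) with Euclidean distance 7.0711. For 5 points, brute-force pairwise comparison is shown above. For large n, the divide-and-conquer algorithm (sort by x, recurse on halves, check the dividing strip) achieves O(n log n).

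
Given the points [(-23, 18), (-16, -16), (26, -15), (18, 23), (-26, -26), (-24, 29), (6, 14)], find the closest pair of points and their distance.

Computing all pairwise distances among 7 points:

d((-23, 18), (-16, -16)) = 34.7131
d((-23, 18), (26, -15)) = 59.0762
d((-23, 18), (18, 23)) = 41.3038
d((-23, 18), (-26, -26)) = 44.1022
d((-23, 18), (-24, 29)) = 11.0454 <-- minimum
d((-23, 18), (6, 14)) = 29.2746
d((-16, -16), (26, -15)) = 42.0119
d((-16, -16), (18, 23)) = 51.7397
d((-16, -16), (-26, -26)) = 14.1421
d((-16, -16), (-24, 29)) = 45.7056
d((-16, -16), (6, 14)) = 37.2022
d((26, -15), (18, 23)) = 38.833
d((26, -15), (-26, -26)) = 53.1507
d((26, -15), (-24, 29)) = 66.6033
d((26, -15), (6, 14)) = 35.2278
d((18, 23), (-26, -26)) = 65.8559
d((18, 23), (-24, 29)) = 42.4264
d((18, 23), (6, 14)) = 15.0
d((-26, -26), (-24, 29)) = 55.0364
d((-26, -26), (6, 14)) = 51.225
d((-24, 29), (6, 14)) = 33.541

Closest pair: (-23, 18) and (-24, 29) with distance 11.0454

The closest pair is (-23, 18) and (-24, 29) with Euclidean distance 11.0454. For 7 points, brute-force pairwise comparison is shown above. For large n, the divide-and-conquer algorithm (sort by x, recurse on halves, check the dividing strip) achieves O(n log n).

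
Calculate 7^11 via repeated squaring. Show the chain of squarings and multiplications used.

Computing 7^11 by squaring (build up from 7^1; each line after the first costs one multiplication):

7^1 = 7
7^2 = (7^1)^2 = 7^2 = 49
7^4 = (7^2)^2 = 49^2 = 2401
7^5 = 7 * 7^4 = 7 * 2401 = 16807
7^10 = (7^5)^2 = 16807^2 = 282475249
7^11 = 7 * 7^10 = 7 * 282475249 = 1977326743

Result: 1977326743
Multiplications needed: 5 (5 lines after 7^1)

7^11 = 1977326743. Using exponentiation by squaring, this requires 5 multiplications. The key idea: if the exponent is even, square the half-power; if odd, multiply by the base once.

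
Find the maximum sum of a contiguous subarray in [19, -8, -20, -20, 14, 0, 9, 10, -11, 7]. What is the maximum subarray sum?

Using Kadane's algorithm on [19, -8, -20, -20, 14, 0, 9, 10, -11, 7]:

Scanning through the array:
Position 1 (value -8): max_ending_here = 11, max_so_far = 19
Position 2 (value -20): max_ending_here = -9, max_so_far = 19
Position 3 (value -20): max_ending_here = -20, max_so_far = 19
Position 4 (value 14): max_ending_here = 14, max_so_far = 19
Position 5 (value 0): max_ending_here = 14, max_so_far = 19
Position 6 (value 9): max_ending_here = 23, max_so_far = 23
Position 7 (value 10): max_ending_here = 33, max_so_far = 33
Position 8 (value -11): max_ending_here = 22, max_so_far = 33
Position 9 (value 7): max_ending_here = 29, max_so_far = 33

Maximum subarray: [14, 0, 9, 10]
Maximum sum: 33

The maximum subarray is [14, 0, 9, 10] with sum 33. This subarray runs from index 4 to index 7.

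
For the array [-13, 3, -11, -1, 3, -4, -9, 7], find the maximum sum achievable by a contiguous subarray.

Using Kadane's algorithm on [-13, 3, -11, -1, 3, -4, -9, 7]:

Scanning through the array:
Position 1 (value 3): max_ending_here = 3, max_so_far = 3
Position 2 (value -11): max_ending_here = -8, max_so_far = 3
Position 3 (value -1): max_ending_here = -1, max_so_far = 3
Position 4 (value 3): max_ending_here = 3, max_so_far = 3
Position 5 (value -4): max_ending_here = -1, max_so_far = 3
Position 6 (value -9): max_ending_here = -9, max_so_far = 3
Position 7 (value 7): max_ending_here = 7, max_so_far = 7

Maximum subarray: [7]
Maximum sum: 7

The maximum subarray is [7] with sum 7. This subarray runs from index 7 to index 7.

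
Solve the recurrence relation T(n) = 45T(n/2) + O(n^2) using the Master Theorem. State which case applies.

Master Theorem for T(n) = 45T(n/2) + O(n^2):

a = 45, b = 2, c = 2
log_b(a) = log_2(45) = 5.4919

Case 1: c = 2 < log_2(45) = 5.4919
T(n) = O(n^(log_2 45))

For T(n) = 45T(n/2) + O(n^2): log_2(45) = 5.4919. This is Case 1 of the Master Theorem (c < log_b(a), work dominated by leaves), giving O(n^(log_2 45)).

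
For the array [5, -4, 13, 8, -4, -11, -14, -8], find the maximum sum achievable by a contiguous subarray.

Using Kadane's algorithm on [5, -4, 13, 8, -4, -11, -14, -8]:

Scanning through the array:
Position 1 (value -4): max_ending_here = 1, max_so_far = 5
Position 2 (value 13): max_ending_here = 14, max_so_far = 14
Position 3 (value 8): max_ending_here = 22, max_so_far = 22
Position 4 (value -4): max_ending_here = 18, max_so_far = 22
Position 5 (value -11): max_ending_here = 7, max_so_far = 22
Position 6 (value -14): max_ending_here = -7, max_so_far = 22
Position 7 (value -8): max_ending_here = -8, max_so_far = 22

Maximum subarray: [5, -4, 13, 8]
Maximum sum: 22

The maximum subarray is [5, -4, 13, 8] with sum 22. This subarray runs from index 0 to index 3.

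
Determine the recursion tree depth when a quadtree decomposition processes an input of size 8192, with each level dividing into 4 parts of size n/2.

For divide and conquer with division factor 2:

Problem sizes at each level:
Level 0: 8192
Level 1: 4096
Level 2: 2048
Level 3: 1024
Level 4: 512
Level 5: 256
Level 6: 128
Level 7: 64
Level 8: 32
Level 9: 16
Level 10: 8
Level 11: 4
Level 12: 2
Level 13: 1

The root is level 0 and the size-1 base case is level 13 (the tree spans levels 0 through 13, i.e. 14 levels counting the root), so the depth is the number of divisions: log_2(8192) = 13

The recursion tree depth is log_2(8192) = 13. At each level, the problem size is divided by 2, so it takes 13 divisions to reduce to a base case of size 1. The algorithm makes 4 recursive calls at each level.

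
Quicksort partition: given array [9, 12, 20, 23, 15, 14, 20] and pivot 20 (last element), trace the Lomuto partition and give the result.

Lomuto partition with pivot = 20:

Initial array: [9, 12, 20, 23, 15, 14, 20]

arr[0]=9 <= 20: swap with position 0, array becomes [9, 12, 20, 23, 15, 14, 20]
arr[1]=12 <= 20: swap with position 1, array becomes [9, 12, 20, 23, 15, 14, 20]
arr[2]=20 <= 20: swap with position 2, array becomes [9, 12, 20, 23, 15, 14, 20]
arr[3]=23 > 20: no swap
arr[4]=15 <= 20: swap with position 3, array becomes [9, 12, 20, 15, 23, 14, 20]
arr[5]=14 <= 20: swap with position 4, array becomes [9, 12, 20, 15, 14, 23, 20]

Place pivot at position 5: [9, 12, 20, 15, 14, 20, 23]
Pivot position: 5

After partitioning with pivot 20, the array becomes [9, 12, 20, 15, 14, 20, 23]. The pivot is placed at index 5. All elements to the left of the pivot are <= 20, and all elements to the right are > 20.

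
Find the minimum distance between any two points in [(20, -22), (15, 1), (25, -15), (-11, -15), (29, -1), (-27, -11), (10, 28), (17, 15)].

Computing all pairwise distances among 8 points:

d((20, -22), (15, 1)) = 23.5372
d((20, -22), (25, -15)) = 8.6023 <-- minimum
d((20, -22), (-11, -15)) = 31.7805
d((20, -22), (29, -1)) = 22.8473
d((20, -22), (-27, -11)) = 48.2701
d((20, -22), (10, 28)) = 50.9902
d((20, -22), (17, 15)) = 37.1214
d((15, 1), (25, -15)) = 18.868
d((15, 1), (-11, -15)) = 30.5287
d((15, 1), (29, -1)) = 14.1421
d((15, 1), (-27, -11)) = 43.6807
d((15, 1), (10, 28)) = 27.4591
d((15, 1), (17, 15)) = 14.1421
d((25, -15), (-11, -15)) = 36.0
d((25, -15), (29, -1)) = 14.5602
d((25, -15), (-27, -11)) = 52.1536
d((25, -15), (10, 28)) = 45.5412
d((25, -15), (17, 15)) = 31.0483
d((-11, -15), (29, -1)) = 42.3792
d((-11, -15), (-27, -11)) = 16.4924
d((-11, -15), (10, 28)) = 47.8539
d((-11, -15), (17, 15)) = 41.0366
d((29, -1), (-27, -11)) = 56.8859
d((29, -1), (10, 28)) = 34.6699
d((29, -1), (17, 15)) = 20.0
d((-27, -11), (10, 28)) = 53.7587
d((-27, -11), (17, 15)) = 51.1077
d((10, 28), (17, 15)) = 14.7648

Closest pair: (20, -22) and (25, -15) with distance 8.6023

The closest pair is (20, -22) and (25, -15) with Euclidean distance 8.6023. For 8 points, brute-force pairwise comparison is shown above. For large n, the divide-and-conquer algorithm (sort by x, recurse on halves, check the dividing strip) achieves O(n log n).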